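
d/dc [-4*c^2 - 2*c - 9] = -8*c - 2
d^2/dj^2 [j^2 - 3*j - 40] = 2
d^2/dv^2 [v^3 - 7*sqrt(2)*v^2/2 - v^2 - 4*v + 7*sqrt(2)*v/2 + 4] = 6*v - 7*sqrt(2) - 2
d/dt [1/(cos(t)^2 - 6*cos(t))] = 2*(cos(t) - 3)*sin(t)/((cos(t) - 6)^2*cos(t)^2)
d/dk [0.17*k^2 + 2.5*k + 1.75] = 0.34*k + 2.5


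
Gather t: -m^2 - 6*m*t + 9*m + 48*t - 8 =-m^2 + 9*m + t*(48 - 6*m) - 8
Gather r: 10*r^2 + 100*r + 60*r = 10*r^2 + 160*r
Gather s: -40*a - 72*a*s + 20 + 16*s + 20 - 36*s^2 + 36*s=-40*a - 36*s^2 + s*(52 - 72*a) + 40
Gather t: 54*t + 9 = 54*t + 9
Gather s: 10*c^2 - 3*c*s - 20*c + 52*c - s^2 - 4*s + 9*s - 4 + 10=10*c^2 + 32*c - s^2 + s*(5 - 3*c) + 6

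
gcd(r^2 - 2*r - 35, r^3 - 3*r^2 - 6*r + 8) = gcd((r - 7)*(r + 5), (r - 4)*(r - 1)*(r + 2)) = 1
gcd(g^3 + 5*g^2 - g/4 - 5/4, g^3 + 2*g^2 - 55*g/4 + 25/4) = g^2 + 9*g/2 - 5/2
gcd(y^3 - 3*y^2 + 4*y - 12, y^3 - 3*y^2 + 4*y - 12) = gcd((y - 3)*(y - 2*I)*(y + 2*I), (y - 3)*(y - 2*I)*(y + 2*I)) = y^3 - 3*y^2 + 4*y - 12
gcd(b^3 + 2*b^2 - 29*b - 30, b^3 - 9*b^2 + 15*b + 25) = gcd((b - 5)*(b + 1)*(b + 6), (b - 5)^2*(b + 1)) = b^2 - 4*b - 5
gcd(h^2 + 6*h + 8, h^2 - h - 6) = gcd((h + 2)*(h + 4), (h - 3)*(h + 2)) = h + 2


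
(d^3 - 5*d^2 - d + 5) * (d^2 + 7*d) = d^5 + 2*d^4 - 36*d^3 - 2*d^2 + 35*d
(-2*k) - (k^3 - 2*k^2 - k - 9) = -k^3 + 2*k^2 - k + 9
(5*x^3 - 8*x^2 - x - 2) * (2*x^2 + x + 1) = 10*x^5 - 11*x^4 - 5*x^3 - 13*x^2 - 3*x - 2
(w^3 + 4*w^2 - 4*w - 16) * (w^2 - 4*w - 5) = w^5 - 25*w^3 - 20*w^2 + 84*w + 80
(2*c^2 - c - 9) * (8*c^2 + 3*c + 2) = 16*c^4 - 2*c^3 - 71*c^2 - 29*c - 18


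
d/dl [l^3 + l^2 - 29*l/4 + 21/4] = 3*l^2 + 2*l - 29/4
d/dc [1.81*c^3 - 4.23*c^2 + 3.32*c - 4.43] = 5.43*c^2 - 8.46*c + 3.32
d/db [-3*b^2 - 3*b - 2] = -6*b - 3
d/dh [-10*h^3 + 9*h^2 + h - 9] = -30*h^2 + 18*h + 1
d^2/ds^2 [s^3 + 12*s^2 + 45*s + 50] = 6*s + 24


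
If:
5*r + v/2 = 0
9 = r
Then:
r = 9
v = -90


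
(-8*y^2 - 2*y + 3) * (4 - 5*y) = 40*y^3 - 22*y^2 - 23*y + 12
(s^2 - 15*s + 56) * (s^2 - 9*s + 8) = s^4 - 24*s^3 + 199*s^2 - 624*s + 448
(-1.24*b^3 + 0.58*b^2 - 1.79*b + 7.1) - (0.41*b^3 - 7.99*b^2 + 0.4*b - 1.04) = -1.65*b^3 + 8.57*b^2 - 2.19*b + 8.14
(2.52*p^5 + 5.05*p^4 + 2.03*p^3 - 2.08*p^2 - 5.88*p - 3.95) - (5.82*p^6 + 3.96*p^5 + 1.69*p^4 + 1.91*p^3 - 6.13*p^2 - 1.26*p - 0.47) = -5.82*p^6 - 1.44*p^5 + 3.36*p^4 + 0.12*p^3 + 4.05*p^2 - 4.62*p - 3.48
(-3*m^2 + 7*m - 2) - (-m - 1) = -3*m^2 + 8*m - 1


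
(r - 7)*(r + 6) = r^2 - r - 42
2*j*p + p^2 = p*(2*j + p)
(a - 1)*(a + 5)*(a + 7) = a^3 + 11*a^2 + 23*a - 35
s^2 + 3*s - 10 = (s - 2)*(s + 5)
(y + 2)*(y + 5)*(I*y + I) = I*y^3 + 8*I*y^2 + 17*I*y + 10*I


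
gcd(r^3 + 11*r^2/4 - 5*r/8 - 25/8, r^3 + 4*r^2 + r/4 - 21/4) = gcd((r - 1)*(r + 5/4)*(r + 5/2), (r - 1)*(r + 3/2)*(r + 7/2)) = r - 1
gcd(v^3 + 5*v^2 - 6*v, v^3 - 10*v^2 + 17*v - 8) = v - 1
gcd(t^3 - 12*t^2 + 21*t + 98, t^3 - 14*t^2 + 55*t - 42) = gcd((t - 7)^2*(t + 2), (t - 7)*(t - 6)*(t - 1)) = t - 7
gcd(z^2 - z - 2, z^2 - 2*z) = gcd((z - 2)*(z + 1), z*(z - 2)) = z - 2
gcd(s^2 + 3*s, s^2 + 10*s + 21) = s + 3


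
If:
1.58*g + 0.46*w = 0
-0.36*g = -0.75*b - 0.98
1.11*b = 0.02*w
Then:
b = -0.15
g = 2.41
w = -8.28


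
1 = 1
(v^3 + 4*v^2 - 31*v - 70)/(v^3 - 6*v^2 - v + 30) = (v + 7)/(v - 3)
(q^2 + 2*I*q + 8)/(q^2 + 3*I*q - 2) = (q^2 + 2*I*q + 8)/(q^2 + 3*I*q - 2)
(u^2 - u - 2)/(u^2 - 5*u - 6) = (u - 2)/(u - 6)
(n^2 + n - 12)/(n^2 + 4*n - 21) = (n + 4)/(n + 7)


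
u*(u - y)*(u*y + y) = u^3*y - u^2*y^2 + u^2*y - u*y^2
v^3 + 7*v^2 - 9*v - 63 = (v - 3)*(v + 3)*(v + 7)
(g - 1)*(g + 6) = g^2 + 5*g - 6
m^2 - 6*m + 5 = (m - 5)*(m - 1)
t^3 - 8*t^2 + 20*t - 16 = (t - 4)*(t - 2)^2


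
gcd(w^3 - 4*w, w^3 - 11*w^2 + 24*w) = w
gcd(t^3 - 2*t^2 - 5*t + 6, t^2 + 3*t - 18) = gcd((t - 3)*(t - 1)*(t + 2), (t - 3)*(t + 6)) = t - 3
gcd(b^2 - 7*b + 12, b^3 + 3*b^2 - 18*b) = b - 3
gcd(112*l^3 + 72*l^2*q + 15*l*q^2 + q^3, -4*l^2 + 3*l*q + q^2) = 4*l + q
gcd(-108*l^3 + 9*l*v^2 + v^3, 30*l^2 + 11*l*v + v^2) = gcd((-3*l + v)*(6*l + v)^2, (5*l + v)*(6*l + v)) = 6*l + v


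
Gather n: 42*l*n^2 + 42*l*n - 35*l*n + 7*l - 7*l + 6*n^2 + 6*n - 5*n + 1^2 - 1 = n^2*(42*l + 6) + n*(7*l + 1)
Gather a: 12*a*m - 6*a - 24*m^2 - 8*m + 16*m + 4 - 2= a*(12*m - 6) - 24*m^2 + 8*m + 2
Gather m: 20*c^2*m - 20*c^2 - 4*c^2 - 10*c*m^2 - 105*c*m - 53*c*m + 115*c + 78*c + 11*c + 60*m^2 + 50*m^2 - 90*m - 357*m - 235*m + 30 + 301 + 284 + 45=-24*c^2 + 204*c + m^2*(110 - 10*c) + m*(20*c^2 - 158*c - 682) + 660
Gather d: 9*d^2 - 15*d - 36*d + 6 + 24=9*d^2 - 51*d + 30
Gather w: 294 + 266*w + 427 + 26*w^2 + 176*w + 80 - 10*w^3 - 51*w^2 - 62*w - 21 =-10*w^3 - 25*w^2 + 380*w + 780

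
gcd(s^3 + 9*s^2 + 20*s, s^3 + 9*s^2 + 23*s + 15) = s + 5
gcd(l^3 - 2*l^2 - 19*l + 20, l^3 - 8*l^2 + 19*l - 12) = l - 1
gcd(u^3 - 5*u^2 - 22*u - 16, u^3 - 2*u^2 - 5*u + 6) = u + 2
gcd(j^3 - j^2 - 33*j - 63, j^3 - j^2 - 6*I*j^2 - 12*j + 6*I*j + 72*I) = j + 3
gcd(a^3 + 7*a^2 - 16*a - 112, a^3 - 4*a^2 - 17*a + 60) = a + 4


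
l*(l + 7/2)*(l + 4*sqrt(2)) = l^3 + 7*l^2/2 + 4*sqrt(2)*l^2 + 14*sqrt(2)*l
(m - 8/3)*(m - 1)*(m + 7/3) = m^3 - 4*m^2/3 - 53*m/9 + 56/9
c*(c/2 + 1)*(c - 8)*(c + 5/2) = c^4/2 - 7*c^3/4 - 31*c^2/2 - 20*c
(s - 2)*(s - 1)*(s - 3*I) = s^3 - 3*s^2 - 3*I*s^2 + 2*s + 9*I*s - 6*I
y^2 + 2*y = y*(y + 2)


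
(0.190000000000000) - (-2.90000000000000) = 3.09000000000000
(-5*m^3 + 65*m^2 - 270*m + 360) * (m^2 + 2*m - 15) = -5*m^5 + 55*m^4 - 65*m^3 - 1155*m^2 + 4770*m - 5400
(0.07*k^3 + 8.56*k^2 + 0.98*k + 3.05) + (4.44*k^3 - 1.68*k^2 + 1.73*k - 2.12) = 4.51*k^3 + 6.88*k^2 + 2.71*k + 0.93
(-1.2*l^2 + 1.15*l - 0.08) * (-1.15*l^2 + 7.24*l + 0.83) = 1.38*l^4 - 10.0105*l^3 + 7.422*l^2 + 0.3753*l - 0.0664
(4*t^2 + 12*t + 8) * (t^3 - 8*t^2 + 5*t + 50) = 4*t^5 - 20*t^4 - 68*t^3 + 196*t^2 + 640*t + 400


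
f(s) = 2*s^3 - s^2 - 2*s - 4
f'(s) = 6*s^2 - 2*s - 2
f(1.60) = -1.57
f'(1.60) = 10.16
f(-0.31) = -3.54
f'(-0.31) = -0.80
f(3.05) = 37.34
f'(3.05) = 47.72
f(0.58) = -5.11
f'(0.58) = -1.14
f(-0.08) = -3.85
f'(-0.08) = -1.80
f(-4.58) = -207.96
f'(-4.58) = 133.02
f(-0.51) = -3.51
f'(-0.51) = 0.58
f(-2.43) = -33.74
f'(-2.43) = 38.29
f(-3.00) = -61.00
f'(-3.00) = 58.00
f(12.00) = 3284.00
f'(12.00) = 838.00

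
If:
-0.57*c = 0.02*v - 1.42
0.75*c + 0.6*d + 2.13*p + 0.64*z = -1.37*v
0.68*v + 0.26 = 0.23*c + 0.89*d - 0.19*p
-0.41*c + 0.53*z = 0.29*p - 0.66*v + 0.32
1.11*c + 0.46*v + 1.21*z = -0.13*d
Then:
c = 2.36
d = 2.04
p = -2.72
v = 3.84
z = -3.84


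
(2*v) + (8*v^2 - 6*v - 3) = 8*v^2 - 4*v - 3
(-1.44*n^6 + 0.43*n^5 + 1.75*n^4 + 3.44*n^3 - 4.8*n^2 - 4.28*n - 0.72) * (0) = 0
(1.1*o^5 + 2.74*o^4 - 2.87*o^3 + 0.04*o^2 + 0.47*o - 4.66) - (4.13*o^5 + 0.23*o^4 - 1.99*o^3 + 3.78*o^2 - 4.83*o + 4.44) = -3.03*o^5 + 2.51*o^4 - 0.88*o^3 - 3.74*o^2 + 5.3*o - 9.1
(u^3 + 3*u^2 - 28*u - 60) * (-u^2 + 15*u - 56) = -u^5 + 12*u^4 + 17*u^3 - 528*u^2 + 668*u + 3360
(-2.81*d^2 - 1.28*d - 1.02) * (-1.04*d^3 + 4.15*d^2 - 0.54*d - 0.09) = 2.9224*d^5 - 10.3303*d^4 - 2.7338*d^3 - 3.2889*d^2 + 0.666*d + 0.0918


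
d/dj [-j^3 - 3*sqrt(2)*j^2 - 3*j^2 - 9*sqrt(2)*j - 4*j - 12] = -3*j^2 - 6*sqrt(2)*j - 6*j - 9*sqrt(2) - 4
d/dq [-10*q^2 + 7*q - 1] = 7 - 20*q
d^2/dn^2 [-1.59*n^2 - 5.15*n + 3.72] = -3.18000000000000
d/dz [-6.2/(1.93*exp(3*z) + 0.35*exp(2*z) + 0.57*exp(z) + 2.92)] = (35.898*exp(2*z) + 4.34*exp(z) + 3.534)*exp(z)/(1.93*exp(3*z) + 0.35*exp(2*z) + 0.57*exp(z) + 2.92)^2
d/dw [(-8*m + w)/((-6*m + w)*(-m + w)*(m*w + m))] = ((-8*m + w)*(m - w)*(w + 1) + (-8*m + w)*(6*m - w)*(w + 1) + (m - w)*(6*m - w)*(8*m - w) + (m - w)*(6*m - w)*(w + 1))/(m*(m - w)^2*(6*m - w)^2*(w + 1)^2)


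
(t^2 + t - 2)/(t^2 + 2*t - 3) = (t + 2)/(t + 3)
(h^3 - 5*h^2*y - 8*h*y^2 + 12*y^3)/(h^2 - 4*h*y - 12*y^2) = h - y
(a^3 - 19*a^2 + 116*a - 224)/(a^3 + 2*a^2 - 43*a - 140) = (a^2 - 12*a + 32)/(a^2 + 9*a + 20)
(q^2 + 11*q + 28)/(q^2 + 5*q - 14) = (q + 4)/(q - 2)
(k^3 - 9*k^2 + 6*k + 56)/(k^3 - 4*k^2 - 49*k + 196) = (k + 2)/(k + 7)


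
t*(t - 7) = t^2 - 7*t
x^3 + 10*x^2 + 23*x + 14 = (x + 1)*(x + 2)*(x + 7)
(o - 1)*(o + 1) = o^2 - 1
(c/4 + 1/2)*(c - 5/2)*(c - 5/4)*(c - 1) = c^4/4 - 11*c^3/16 - 21*c^2/32 + 85*c/32 - 25/16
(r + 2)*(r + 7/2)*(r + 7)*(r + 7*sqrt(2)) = r^4 + 7*sqrt(2)*r^3 + 25*r^3/2 + 91*r^2/2 + 175*sqrt(2)*r^2/2 + 49*r + 637*sqrt(2)*r/2 + 343*sqrt(2)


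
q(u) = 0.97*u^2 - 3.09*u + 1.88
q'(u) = 1.94*u - 3.09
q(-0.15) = 2.37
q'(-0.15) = -3.38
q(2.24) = -0.17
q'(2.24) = 1.26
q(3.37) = 2.48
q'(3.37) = 3.45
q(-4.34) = 33.56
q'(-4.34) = -11.51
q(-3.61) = 25.68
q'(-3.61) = -10.09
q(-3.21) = 21.79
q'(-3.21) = -9.32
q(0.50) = 0.58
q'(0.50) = -2.12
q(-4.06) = 30.41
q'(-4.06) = -10.97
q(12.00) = 104.48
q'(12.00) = 20.19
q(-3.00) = 19.88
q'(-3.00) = -8.91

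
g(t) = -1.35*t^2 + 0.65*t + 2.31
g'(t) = 0.65 - 2.7*t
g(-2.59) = -8.43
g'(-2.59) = 7.64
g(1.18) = 1.20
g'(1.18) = -2.54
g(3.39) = -11.00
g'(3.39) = -8.50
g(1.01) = 1.59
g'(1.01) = -2.08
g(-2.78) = -9.93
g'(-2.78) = 8.16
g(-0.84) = 0.81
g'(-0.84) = 2.92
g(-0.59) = 1.46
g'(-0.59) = 2.24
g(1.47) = 0.35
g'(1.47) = -3.32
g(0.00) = 2.31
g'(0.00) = 0.65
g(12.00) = -184.29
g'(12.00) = -31.75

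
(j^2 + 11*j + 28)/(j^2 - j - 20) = (j + 7)/(j - 5)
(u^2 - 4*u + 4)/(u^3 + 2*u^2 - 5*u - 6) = (u - 2)/(u^2 + 4*u + 3)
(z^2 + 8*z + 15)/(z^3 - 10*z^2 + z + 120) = (z + 5)/(z^2 - 13*z + 40)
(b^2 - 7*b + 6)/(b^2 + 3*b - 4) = (b - 6)/(b + 4)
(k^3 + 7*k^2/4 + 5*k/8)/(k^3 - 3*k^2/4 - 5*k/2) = (k + 1/2)/(k - 2)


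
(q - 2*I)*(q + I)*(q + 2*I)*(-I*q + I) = -I*q^4 + q^3 + I*q^3 - q^2 - 4*I*q^2 + 4*q + 4*I*q - 4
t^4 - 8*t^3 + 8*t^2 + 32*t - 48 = (t - 6)*(t - 2)^2*(t + 2)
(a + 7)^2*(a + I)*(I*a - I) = I*a^4 - a^3 + 13*I*a^3 - 13*a^2 + 35*I*a^2 - 35*a - 49*I*a + 49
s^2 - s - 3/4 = (s - 3/2)*(s + 1/2)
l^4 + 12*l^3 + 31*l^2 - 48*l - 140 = (l - 2)*(l + 2)*(l + 5)*(l + 7)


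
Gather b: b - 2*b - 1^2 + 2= 1 - b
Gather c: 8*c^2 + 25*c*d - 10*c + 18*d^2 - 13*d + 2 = 8*c^2 + c*(25*d - 10) + 18*d^2 - 13*d + 2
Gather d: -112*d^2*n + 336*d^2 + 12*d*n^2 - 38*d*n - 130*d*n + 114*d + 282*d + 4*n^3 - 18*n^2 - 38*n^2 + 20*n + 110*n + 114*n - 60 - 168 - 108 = d^2*(336 - 112*n) + d*(12*n^2 - 168*n + 396) + 4*n^3 - 56*n^2 + 244*n - 336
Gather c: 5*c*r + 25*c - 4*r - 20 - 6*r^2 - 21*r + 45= c*(5*r + 25) - 6*r^2 - 25*r + 25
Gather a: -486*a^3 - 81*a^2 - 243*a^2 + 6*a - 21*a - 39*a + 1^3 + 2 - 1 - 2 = -486*a^3 - 324*a^2 - 54*a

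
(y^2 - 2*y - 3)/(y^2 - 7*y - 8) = (y - 3)/(y - 8)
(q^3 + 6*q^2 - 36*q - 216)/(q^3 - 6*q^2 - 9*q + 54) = (q^2 + 12*q + 36)/(q^2 - 9)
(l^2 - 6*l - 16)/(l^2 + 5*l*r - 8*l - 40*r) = (l + 2)/(l + 5*r)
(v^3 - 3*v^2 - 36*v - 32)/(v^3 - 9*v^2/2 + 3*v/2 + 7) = 2*(v^2 - 4*v - 32)/(2*v^2 - 11*v + 14)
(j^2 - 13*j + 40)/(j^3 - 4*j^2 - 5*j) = (j - 8)/(j*(j + 1))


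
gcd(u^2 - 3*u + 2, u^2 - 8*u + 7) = u - 1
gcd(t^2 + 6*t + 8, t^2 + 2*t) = t + 2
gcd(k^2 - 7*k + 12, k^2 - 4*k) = k - 4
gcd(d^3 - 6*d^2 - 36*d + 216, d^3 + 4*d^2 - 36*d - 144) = d^2 - 36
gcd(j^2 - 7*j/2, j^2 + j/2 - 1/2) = 1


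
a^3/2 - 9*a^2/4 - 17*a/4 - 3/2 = (a/2 + 1/2)*(a - 6)*(a + 1/2)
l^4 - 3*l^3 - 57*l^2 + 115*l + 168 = (l - 8)*(l - 3)*(l + 1)*(l + 7)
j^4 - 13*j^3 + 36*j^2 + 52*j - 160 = (j - 8)*(j - 5)*(j - 2)*(j + 2)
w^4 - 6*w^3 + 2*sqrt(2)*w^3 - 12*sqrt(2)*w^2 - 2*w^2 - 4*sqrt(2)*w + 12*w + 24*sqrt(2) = (w - 6)*(w - sqrt(2))*(w + sqrt(2))*(w + 2*sqrt(2))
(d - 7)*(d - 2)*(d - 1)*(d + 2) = d^4 - 8*d^3 + 3*d^2 + 32*d - 28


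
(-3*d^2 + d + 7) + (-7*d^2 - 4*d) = -10*d^2 - 3*d + 7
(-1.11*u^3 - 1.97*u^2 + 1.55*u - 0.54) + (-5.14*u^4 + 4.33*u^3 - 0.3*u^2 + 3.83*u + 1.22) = -5.14*u^4 + 3.22*u^3 - 2.27*u^2 + 5.38*u + 0.68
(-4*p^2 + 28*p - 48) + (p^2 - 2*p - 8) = -3*p^2 + 26*p - 56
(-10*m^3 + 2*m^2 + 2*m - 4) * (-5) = 50*m^3 - 10*m^2 - 10*m + 20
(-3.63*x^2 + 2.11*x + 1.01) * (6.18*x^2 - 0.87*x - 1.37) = -22.4334*x^4 + 16.1979*x^3 + 9.3792*x^2 - 3.7694*x - 1.3837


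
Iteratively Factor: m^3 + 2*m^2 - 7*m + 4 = (m - 1)*(m^2 + 3*m - 4) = (m - 1)^2*(m + 4)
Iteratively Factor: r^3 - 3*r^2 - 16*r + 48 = (r - 4)*(r^2 + r - 12) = (r - 4)*(r + 4)*(r - 3)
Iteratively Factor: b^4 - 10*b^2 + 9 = (b + 3)*(b^3 - 3*b^2 - b + 3) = (b - 3)*(b + 3)*(b^2 - 1) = (b - 3)*(b - 1)*(b + 3)*(b + 1)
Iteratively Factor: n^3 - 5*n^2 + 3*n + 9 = (n - 3)*(n^2 - 2*n - 3) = (n - 3)^2*(n + 1)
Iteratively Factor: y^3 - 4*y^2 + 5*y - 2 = (y - 2)*(y^2 - 2*y + 1) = (y - 2)*(y - 1)*(y - 1)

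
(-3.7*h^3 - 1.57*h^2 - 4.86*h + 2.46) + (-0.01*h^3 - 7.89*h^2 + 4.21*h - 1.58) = -3.71*h^3 - 9.46*h^2 - 0.65*h + 0.88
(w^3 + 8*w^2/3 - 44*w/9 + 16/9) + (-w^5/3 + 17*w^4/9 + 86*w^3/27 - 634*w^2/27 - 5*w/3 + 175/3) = -w^5/3 + 17*w^4/9 + 113*w^3/27 - 562*w^2/27 - 59*w/9 + 541/9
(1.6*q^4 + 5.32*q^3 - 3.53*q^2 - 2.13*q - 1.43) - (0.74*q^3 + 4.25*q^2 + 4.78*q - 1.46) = 1.6*q^4 + 4.58*q^3 - 7.78*q^2 - 6.91*q + 0.03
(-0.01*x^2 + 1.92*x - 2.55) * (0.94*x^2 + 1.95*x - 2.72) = -0.0094*x^4 + 1.7853*x^3 + 1.3742*x^2 - 10.1949*x + 6.936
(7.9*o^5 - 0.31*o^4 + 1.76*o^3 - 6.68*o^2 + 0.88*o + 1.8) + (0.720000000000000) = 7.9*o^5 - 0.31*o^4 + 1.76*o^3 - 6.68*o^2 + 0.88*o + 2.52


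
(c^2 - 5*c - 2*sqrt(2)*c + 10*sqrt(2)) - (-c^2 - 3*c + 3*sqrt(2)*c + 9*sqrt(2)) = 2*c^2 - 5*sqrt(2)*c - 2*c + sqrt(2)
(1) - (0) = 1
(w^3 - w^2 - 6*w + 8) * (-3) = -3*w^3 + 3*w^2 + 18*w - 24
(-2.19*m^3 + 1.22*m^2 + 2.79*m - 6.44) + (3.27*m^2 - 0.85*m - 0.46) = -2.19*m^3 + 4.49*m^2 + 1.94*m - 6.9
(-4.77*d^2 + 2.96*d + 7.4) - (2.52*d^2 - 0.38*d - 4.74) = -7.29*d^2 + 3.34*d + 12.14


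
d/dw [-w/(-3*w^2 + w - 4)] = (3*w^2 - w*(6*w - 1) - w + 4)/(3*w^2 - w + 4)^2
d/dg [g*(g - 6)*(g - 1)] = 3*g^2 - 14*g + 6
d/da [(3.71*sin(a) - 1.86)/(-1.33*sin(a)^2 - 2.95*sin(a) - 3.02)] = (4.9343*sin(a)^2 - 4.9476*sin(a) - 16.6912)*cos(a)/(1.7689*sin(a)^4 + 7.847*sin(a)^3 + 16.7357*sin(a)^2 + 17.818*sin(a) + 9.1204)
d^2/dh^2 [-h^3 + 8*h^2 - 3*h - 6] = 16 - 6*h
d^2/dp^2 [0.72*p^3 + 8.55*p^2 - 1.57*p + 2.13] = 4.32*p + 17.1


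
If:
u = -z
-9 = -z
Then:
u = -9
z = 9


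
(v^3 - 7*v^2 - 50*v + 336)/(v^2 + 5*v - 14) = (v^2 - 14*v + 48)/(v - 2)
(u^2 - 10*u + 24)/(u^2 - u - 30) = (u - 4)/(u + 5)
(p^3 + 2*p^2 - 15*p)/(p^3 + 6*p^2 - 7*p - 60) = p/(p + 4)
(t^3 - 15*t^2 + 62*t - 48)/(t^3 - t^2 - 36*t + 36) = (t - 8)/(t + 6)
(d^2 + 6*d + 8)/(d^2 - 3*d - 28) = (d + 2)/(d - 7)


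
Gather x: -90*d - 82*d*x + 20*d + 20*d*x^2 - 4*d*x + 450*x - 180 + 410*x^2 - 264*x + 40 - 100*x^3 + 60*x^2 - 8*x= -70*d - 100*x^3 + x^2*(20*d + 470) + x*(178 - 86*d) - 140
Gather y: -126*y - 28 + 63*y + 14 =-63*y - 14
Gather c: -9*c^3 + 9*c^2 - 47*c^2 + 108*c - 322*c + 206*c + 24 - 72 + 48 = -9*c^3 - 38*c^2 - 8*c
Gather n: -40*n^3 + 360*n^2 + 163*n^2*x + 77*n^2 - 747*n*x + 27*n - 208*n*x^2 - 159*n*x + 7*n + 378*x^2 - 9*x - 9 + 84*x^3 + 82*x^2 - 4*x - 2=-40*n^3 + n^2*(163*x + 437) + n*(-208*x^2 - 906*x + 34) + 84*x^3 + 460*x^2 - 13*x - 11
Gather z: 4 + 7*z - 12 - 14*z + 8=-7*z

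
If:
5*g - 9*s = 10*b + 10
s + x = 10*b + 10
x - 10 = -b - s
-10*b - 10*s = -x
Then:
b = 0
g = 40/11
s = 10/11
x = 100/11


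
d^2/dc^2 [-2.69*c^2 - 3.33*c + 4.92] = -5.38000000000000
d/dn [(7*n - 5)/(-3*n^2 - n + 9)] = (-21*n^2 - 7*n + (6*n + 1)*(7*n - 5) + 63)/(3*n^2 + n - 9)^2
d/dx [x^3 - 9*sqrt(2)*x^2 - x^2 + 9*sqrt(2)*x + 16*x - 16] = 3*x^2 - 18*sqrt(2)*x - 2*x + 9*sqrt(2) + 16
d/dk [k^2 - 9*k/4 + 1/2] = 2*k - 9/4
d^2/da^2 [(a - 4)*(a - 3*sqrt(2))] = 2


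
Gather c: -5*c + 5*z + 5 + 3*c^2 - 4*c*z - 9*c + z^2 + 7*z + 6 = 3*c^2 + c*(-4*z - 14) + z^2 + 12*z + 11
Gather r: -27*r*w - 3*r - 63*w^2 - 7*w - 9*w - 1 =r*(-27*w - 3) - 63*w^2 - 16*w - 1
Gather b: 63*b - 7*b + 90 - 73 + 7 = 56*b + 24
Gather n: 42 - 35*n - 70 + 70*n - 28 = 35*n - 56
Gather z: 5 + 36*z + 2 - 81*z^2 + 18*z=-81*z^2 + 54*z + 7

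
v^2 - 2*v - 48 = (v - 8)*(v + 6)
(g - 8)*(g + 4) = g^2 - 4*g - 32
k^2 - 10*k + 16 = (k - 8)*(k - 2)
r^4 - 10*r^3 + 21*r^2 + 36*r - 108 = (r - 6)*(r - 3)^2*(r + 2)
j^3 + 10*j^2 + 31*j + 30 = (j + 2)*(j + 3)*(j + 5)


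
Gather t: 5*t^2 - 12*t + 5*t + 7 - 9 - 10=5*t^2 - 7*t - 12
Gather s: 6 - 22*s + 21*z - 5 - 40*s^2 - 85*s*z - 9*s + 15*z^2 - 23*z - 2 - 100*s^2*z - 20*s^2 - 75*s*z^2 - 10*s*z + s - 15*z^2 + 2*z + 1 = s^2*(-100*z - 60) + s*(-75*z^2 - 95*z - 30)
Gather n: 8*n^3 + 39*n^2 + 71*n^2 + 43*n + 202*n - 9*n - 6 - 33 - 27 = 8*n^3 + 110*n^2 + 236*n - 66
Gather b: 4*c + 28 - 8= 4*c + 20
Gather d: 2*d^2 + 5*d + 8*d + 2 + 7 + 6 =2*d^2 + 13*d + 15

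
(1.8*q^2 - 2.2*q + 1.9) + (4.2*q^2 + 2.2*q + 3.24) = 6.0*q^2 + 5.14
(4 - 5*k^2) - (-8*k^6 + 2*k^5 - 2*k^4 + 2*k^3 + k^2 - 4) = 8*k^6 - 2*k^5 + 2*k^4 - 2*k^3 - 6*k^2 + 8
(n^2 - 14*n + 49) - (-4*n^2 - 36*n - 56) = 5*n^2 + 22*n + 105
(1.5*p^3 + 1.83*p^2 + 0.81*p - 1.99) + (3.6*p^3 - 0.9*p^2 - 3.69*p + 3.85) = 5.1*p^3 + 0.93*p^2 - 2.88*p + 1.86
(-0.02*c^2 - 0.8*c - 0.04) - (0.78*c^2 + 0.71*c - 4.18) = -0.8*c^2 - 1.51*c + 4.14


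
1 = 1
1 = 1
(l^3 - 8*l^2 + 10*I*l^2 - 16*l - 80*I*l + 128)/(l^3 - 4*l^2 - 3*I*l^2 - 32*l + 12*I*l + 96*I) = (l^2 + 10*I*l - 16)/(l^2 + l*(4 - 3*I) - 12*I)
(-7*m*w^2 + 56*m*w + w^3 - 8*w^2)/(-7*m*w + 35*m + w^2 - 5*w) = w*(w - 8)/(w - 5)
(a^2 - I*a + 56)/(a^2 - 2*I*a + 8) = (a^2 - I*a + 56)/(a^2 - 2*I*a + 8)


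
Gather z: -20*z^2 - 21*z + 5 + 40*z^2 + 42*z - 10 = 20*z^2 + 21*z - 5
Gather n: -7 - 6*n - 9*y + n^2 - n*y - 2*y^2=n^2 + n*(-y - 6) - 2*y^2 - 9*y - 7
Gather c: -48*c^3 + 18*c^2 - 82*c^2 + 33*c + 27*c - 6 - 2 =-48*c^3 - 64*c^2 + 60*c - 8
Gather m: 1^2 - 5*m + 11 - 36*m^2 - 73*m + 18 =-36*m^2 - 78*m + 30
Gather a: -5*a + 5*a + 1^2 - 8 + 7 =0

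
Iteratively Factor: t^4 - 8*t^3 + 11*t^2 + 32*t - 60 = (t - 2)*(t^3 - 6*t^2 - t + 30) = (t - 2)*(t + 2)*(t^2 - 8*t + 15) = (t - 3)*(t - 2)*(t + 2)*(t - 5)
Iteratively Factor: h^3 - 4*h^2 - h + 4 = (h - 4)*(h^2 - 1) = (h - 4)*(h - 1)*(h + 1)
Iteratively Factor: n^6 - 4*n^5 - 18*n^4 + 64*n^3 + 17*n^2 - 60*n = (n)*(n^5 - 4*n^4 - 18*n^3 + 64*n^2 + 17*n - 60) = n*(n - 5)*(n^4 + n^3 - 13*n^2 - n + 12) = n*(n - 5)*(n - 3)*(n^3 + 4*n^2 - n - 4) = n*(n - 5)*(n - 3)*(n + 1)*(n^2 + 3*n - 4) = n*(n - 5)*(n - 3)*(n + 1)*(n + 4)*(n - 1)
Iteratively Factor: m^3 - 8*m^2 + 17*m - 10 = (m - 2)*(m^2 - 6*m + 5) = (m - 5)*(m - 2)*(m - 1)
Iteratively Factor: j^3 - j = (j - 1)*(j^2 + j) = (j - 1)*(j + 1)*(j)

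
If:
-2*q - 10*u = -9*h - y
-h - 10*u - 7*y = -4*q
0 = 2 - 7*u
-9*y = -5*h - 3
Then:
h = 645/896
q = 1951/896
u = 2/7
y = 657/896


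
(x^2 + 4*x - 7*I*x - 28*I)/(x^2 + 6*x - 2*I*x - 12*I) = (x^2 + x*(4 - 7*I) - 28*I)/(x^2 + 2*x*(3 - I) - 12*I)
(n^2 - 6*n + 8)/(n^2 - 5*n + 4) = (n - 2)/(n - 1)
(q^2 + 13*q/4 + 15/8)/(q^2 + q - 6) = (q^2 + 13*q/4 + 15/8)/(q^2 + q - 6)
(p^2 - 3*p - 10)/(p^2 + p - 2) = (p - 5)/(p - 1)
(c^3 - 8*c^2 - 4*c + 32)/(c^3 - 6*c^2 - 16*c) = (c - 2)/c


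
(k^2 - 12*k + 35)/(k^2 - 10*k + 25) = (k - 7)/(k - 5)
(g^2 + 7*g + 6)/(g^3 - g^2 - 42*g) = (g + 1)/(g*(g - 7))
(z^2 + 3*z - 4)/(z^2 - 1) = (z + 4)/(z + 1)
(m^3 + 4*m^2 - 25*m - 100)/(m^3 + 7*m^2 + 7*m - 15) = (m^2 - m - 20)/(m^2 + 2*m - 3)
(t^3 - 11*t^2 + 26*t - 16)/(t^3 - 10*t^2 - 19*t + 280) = (t^2 - 3*t + 2)/(t^2 - 2*t - 35)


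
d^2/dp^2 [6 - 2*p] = 0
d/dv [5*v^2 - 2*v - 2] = 10*v - 2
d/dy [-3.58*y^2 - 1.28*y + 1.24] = -7.16*y - 1.28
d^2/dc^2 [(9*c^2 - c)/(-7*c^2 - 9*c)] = 1232/(343*c^3 + 1323*c^2 + 1701*c + 729)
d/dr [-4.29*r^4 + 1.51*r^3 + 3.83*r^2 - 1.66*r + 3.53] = -17.16*r^3 + 4.53*r^2 + 7.66*r - 1.66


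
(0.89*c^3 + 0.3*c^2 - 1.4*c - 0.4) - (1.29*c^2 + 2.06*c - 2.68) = 0.89*c^3 - 0.99*c^2 - 3.46*c + 2.28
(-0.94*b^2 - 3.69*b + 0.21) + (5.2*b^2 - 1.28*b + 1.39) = 4.26*b^2 - 4.97*b + 1.6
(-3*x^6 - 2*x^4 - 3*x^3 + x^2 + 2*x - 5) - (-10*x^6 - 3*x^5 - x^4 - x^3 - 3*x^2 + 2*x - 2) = 7*x^6 + 3*x^5 - x^4 - 2*x^3 + 4*x^2 - 3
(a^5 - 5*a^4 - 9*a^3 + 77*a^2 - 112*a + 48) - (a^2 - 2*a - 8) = a^5 - 5*a^4 - 9*a^3 + 76*a^2 - 110*a + 56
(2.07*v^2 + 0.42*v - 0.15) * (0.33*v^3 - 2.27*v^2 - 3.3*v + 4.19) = 0.6831*v^5 - 4.5603*v^4 - 7.8339*v^3 + 7.6278*v^2 + 2.2548*v - 0.6285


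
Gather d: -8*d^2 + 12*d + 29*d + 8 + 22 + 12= -8*d^2 + 41*d + 42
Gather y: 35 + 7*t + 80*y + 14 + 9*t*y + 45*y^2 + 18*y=7*t + 45*y^2 + y*(9*t + 98) + 49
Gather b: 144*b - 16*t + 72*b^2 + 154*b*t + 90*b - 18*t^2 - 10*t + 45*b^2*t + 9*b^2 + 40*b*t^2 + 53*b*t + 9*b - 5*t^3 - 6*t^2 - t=b^2*(45*t + 81) + b*(40*t^2 + 207*t + 243) - 5*t^3 - 24*t^2 - 27*t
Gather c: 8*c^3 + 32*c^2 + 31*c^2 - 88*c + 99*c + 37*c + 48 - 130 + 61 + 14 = 8*c^3 + 63*c^2 + 48*c - 7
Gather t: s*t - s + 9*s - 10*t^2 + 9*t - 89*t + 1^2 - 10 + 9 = 8*s - 10*t^2 + t*(s - 80)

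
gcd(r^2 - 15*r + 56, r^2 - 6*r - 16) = r - 8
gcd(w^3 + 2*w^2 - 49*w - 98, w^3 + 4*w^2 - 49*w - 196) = w^2 - 49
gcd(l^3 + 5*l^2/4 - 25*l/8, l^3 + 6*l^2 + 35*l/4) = l^2 + 5*l/2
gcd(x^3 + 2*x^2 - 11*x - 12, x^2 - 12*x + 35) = 1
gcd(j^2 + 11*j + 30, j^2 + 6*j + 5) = j + 5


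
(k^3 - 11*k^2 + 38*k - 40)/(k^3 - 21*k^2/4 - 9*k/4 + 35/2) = 4*(k - 4)/(4*k + 7)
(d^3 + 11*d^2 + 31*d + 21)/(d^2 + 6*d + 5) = (d^2 + 10*d + 21)/(d + 5)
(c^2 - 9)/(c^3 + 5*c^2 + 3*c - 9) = (c - 3)/(c^2 + 2*c - 3)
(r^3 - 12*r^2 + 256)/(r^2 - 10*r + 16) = (r^2 - 4*r - 32)/(r - 2)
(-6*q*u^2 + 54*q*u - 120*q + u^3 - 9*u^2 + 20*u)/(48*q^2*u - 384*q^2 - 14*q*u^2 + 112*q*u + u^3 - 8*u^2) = (-u^2 + 9*u - 20)/(8*q*u - 64*q - u^2 + 8*u)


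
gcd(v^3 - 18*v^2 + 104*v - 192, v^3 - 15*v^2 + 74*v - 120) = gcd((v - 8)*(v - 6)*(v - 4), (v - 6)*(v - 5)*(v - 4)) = v^2 - 10*v + 24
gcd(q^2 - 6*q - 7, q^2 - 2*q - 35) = q - 7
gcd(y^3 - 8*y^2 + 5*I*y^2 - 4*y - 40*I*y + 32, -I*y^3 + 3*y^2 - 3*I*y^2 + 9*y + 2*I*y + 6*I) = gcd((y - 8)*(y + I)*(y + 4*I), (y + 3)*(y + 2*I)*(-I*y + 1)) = y + I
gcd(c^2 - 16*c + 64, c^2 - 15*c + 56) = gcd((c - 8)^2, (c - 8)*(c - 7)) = c - 8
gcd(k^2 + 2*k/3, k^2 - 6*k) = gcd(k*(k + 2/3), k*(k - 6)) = k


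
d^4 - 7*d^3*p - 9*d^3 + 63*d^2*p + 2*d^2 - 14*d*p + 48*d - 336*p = (d - 8)*(d - 3)*(d + 2)*(d - 7*p)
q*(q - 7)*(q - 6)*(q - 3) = q^4 - 16*q^3 + 81*q^2 - 126*q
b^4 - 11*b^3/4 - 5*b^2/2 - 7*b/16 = b*(b - 7/2)*(b + 1/4)*(b + 1/2)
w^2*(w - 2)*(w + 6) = w^4 + 4*w^3 - 12*w^2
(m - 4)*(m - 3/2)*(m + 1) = m^3 - 9*m^2/2 + m/2 + 6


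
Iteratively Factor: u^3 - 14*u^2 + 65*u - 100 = (u - 5)*(u^2 - 9*u + 20) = (u - 5)*(u - 4)*(u - 5)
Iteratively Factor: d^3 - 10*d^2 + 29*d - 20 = (d - 5)*(d^2 - 5*d + 4) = (d - 5)*(d - 1)*(d - 4)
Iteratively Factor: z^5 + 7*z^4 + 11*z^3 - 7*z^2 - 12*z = (z + 3)*(z^4 + 4*z^3 - z^2 - 4*z) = z*(z + 3)*(z^3 + 4*z^2 - z - 4) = z*(z + 1)*(z + 3)*(z^2 + 3*z - 4) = z*(z + 1)*(z + 3)*(z + 4)*(z - 1)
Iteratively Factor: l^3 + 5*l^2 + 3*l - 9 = (l - 1)*(l^2 + 6*l + 9) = (l - 1)*(l + 3)*(l + 3)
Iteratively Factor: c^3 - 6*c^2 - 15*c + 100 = (c - 5)*(c^2 - c - 20) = (c - 5)*(c + 4)*(c - 5)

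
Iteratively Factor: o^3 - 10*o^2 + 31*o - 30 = (o - 3)*(o^2 - 7*o + 10) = (o - 5)*(o - 3)*(o - 2)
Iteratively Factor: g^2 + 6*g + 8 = (g + 2)*(g + 4)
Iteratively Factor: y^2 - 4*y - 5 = (y - 5)*(y + 1)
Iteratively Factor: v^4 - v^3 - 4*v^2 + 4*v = (v)*(v^3 - v^2 - 4*v + 4) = v*(v - 1)*(v^2 - 4) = v*(v - 2)*(v - 1)*(v + 2)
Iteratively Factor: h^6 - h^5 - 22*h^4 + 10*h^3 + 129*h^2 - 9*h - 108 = (h + 1)*(h^5 - 2*h^4 - 20*h^3 + 30*h^2 + 99*h - 108) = (h - 3)*(h + 1)*(h^4 + h^3 - 17*h^2 - 21*h + 36) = (h - 3)*(h + 1)*(h + 3)*(h^3 - 2*h^2 - 11*h + 12) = (h - 3)*(h + 1)*(h + 3)^2*(h^2 - 5*h + 4) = (h - 4)*(h - 3)*(h + 1)*(h + 3)^2*(h - 1)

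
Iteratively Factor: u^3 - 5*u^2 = (u - 5)*(u^2) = u*(u - 5)*(u)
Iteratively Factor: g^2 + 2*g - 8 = (g + 4)*(g - 2)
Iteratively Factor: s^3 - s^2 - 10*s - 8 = (s + 1)*(s^2 - 2*s - 8) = (s - 4)*(s + 1)*(s + 2)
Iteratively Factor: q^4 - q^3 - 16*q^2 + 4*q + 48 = (q - 2)*(q^3 + q^2 - 14*q - 24) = (q - 2)*(q + 3)*(q^2 - 2*q - 8) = (q - 4)*(q - 2)*(q + 3)*(q + 2)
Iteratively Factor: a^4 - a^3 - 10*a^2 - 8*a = (a)*(a^3 - a^2 - 10*a - 8) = a*(a + 1)*(a^2 - 2*a - 8) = a*(a - 4)*(a + 1)*(a + 2)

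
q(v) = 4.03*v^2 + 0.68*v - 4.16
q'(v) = 8.06*v + 0.68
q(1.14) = 1.85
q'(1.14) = 9.87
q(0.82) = -0.89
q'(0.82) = 7.29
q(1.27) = 3.20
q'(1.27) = 10.92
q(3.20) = 39.28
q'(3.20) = 26.47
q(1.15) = 1.95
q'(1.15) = 9.95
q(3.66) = 52.31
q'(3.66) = 30.18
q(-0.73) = -2.51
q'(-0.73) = -5.20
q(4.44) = 78.31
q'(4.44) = 36.47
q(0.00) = -4.16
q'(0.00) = 0.68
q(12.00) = 584.32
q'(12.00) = 97.40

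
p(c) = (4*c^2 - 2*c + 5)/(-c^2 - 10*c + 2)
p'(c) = (2*c + 10)*(4*c^2 - 2*c + 5)/(-c^2 - 10*c + 2)^2 + (8*c - 2)/(-c^2 - 10*c + 2)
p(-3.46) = 2.43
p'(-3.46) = -0.90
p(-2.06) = 1.42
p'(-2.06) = -0.55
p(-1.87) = 1.32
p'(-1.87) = -0.51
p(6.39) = -1.51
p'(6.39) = -0.14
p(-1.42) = 1.12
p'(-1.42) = -0.38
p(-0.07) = 1.91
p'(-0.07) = 6.05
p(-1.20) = 1.05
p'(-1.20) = -0.29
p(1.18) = -0.73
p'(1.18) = 0.15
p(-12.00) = -27.50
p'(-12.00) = -13.05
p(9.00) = -1.84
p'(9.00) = -0.11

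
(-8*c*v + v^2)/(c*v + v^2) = (-8*c + v)/(c + v)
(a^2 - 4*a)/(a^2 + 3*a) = (a - 4)/(a + 3)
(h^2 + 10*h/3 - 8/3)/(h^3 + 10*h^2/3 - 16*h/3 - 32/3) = (3*h - 2)/(3*h^2 - 2*h - 8)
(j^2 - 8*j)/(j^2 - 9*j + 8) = j/(j - 1)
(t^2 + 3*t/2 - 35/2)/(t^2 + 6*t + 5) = (t - 7/2)/(t + 1)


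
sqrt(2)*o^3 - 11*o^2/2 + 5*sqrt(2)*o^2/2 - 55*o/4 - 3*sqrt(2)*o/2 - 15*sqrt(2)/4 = (o + 5/2)*(o - 3*sqrt(2))*(sqrt(2)*o + 1/2)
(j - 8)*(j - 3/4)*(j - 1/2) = j^3 - 37*j^2/4 + 83*j/8 - 3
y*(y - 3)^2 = y^3 - 6*y^2 + 9*y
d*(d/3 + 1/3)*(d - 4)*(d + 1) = d^4/3 - 2*d^3/3 - 7*d^2/3 - 4*d/3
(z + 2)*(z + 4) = z^2 + 6*z + 8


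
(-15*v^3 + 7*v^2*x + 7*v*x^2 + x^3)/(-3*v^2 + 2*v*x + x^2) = 5*v + x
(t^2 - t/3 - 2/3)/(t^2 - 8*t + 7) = (t + 2/3)/(t - 7)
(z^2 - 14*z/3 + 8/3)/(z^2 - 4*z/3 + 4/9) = 3*(z - 4)/(3*z - 2)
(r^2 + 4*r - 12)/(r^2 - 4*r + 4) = (r + 6)/(r - 2)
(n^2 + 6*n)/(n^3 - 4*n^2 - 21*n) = (n + 6)/(n^2 - 4*n - 21)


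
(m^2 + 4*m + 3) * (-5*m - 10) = -5*m^3 - 30*m^2 - 55*m - 30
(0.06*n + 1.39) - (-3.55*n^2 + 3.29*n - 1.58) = 3.55*n^2 - 3.23*n + 2.97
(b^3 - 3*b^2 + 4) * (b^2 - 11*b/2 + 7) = b^5 - 17*b^4/2 + 47*b^3/2 - 17*b^2 - 22*b + 28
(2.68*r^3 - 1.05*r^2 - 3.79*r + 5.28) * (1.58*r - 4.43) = 4.2344*r^4 - 13.5314*r^3 - 1.3367*r^2 + 25.1321*r - 23.3904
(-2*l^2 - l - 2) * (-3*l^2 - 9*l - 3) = 6*l^4 + 21*l^3 + 21*l^2 + 21*l + 6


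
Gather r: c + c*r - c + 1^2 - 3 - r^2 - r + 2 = -r^2 + r*(c - 1)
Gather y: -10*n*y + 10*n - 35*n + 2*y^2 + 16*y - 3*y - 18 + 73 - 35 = -25*n + 2*y^2 + y*(13 - 10*n) + 20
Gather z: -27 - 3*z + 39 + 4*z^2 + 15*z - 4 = 4*z^2 + 12*z + 8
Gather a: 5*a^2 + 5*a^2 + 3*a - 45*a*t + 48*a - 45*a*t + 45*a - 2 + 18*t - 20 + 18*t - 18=10*a^2 + a*(96 - 90*t) + 36*t - 40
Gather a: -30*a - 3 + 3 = -30*a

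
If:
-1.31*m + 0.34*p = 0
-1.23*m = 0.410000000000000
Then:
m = -0.33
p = -1.28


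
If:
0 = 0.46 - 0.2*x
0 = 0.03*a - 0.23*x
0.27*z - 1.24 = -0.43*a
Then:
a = 17.63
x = 2.30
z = -23.49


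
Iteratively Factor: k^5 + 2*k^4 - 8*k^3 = (k + 4)*(k^4 - 2*k^3) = k*(k + 4)*(k^3 - 2*k^2) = k*(k - 2)*(k + 4)*(k^2) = k^2*(k - 2)*(k + 4)*(k)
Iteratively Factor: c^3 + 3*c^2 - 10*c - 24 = (c + 2)*(c^2 + c - 12) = (c + 2)*(c + 4)*(c - 3)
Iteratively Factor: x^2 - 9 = (x - 3)*(x + 3)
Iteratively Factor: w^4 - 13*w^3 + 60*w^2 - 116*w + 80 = (w - 2)*(w^3 - 11*w^2 + 38*w - 40) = (w - 2)^2*(w^2 - 9*w + 20) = (w - 5)*(w - 2)^2*(w - 4)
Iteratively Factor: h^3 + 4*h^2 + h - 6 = (h + 2)*(h^2 + 2*h - 3) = (h - 1)*(h + 2)*(h + 3)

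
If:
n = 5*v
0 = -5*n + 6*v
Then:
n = 0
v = 0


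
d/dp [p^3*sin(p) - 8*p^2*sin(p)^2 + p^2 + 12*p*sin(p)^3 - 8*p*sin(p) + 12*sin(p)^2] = p^3*cos(p) + 3*p^2*sin(p) - 8*p^2*sin(2*p) + p*cos(p) + 8*p*cos(2*p) - 9*p*cos(3*p) - 6*p + sin(p) + 12*sin(2*p) - 3*sin(3*p)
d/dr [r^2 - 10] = 2*r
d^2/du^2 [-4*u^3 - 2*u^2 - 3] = -24*u - 4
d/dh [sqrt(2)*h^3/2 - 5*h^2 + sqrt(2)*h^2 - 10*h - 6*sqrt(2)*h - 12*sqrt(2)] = 3*sqrt(2)*h^2/2 - 10*h + 2*sqrt(2)*h - 10 - 6*sqrt(2)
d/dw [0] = 0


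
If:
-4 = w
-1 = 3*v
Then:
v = -1/3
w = -4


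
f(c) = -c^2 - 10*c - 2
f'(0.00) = -10.00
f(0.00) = -2.00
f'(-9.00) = 8.00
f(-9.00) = 7.00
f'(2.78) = -15.56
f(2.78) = -37.53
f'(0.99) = -11.98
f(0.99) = -12.88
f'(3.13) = -16.26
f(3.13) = -43.10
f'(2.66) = -15.32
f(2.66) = -35.68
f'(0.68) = -11.36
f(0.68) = -9.26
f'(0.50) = -11.00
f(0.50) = -7.25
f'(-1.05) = -7.90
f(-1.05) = 7.40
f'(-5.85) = 1.70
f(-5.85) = 22.28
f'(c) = -2*c - 10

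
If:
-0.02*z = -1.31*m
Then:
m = 0.0152671755725191*z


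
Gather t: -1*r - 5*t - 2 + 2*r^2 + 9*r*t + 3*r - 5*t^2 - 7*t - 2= 2*r^2 + 2*r - 5*t^2 + t*(9*r - 12) - 4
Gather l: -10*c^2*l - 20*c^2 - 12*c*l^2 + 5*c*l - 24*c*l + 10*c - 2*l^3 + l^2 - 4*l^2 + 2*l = -20*c^2 + 10*c - 2*l^3 + l^2*(-12*c - 3) + l*(-10*c^2 - 19*c + 2)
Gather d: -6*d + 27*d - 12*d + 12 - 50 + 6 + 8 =9*d - 24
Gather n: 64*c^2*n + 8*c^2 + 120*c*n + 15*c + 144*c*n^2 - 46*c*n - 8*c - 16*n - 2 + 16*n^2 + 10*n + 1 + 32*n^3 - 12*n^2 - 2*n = 8*c^2 + 7*c + 32*n^3 + n^2*(144*c + 4) + n*(64*c^2 + 74*c - 8) - 1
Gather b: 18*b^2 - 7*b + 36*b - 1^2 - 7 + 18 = 18*b^2 + 29*b + 10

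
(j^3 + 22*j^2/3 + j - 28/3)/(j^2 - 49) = (3*j^2 + j - 4)/(3*(j - 7))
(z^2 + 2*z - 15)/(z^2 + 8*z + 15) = (z - 3)/(z + 3)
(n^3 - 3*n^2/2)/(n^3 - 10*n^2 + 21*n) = n*(2*n - 3)/(2*(n^2 - 10*n + 21))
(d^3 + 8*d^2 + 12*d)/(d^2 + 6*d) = d + 2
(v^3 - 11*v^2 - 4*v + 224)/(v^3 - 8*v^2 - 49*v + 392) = (v + 4)/(v + 7)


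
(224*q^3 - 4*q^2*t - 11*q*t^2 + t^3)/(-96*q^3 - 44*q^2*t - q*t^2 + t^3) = (-7*q + t)/(3*q + t)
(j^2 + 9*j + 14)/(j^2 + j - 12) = (j^2 + 9*j + 14)/(j^2 + j - 12)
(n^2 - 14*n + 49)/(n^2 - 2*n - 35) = (n - 7)/(n + 5)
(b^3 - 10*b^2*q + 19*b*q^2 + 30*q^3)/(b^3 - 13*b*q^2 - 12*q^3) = (-b^2 + 11*b*q - 30*q^2)/(-b^2 + b*q + 12*q^2)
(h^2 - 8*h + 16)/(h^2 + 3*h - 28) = (h - 4)/(h + 7)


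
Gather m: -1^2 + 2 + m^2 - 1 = m^2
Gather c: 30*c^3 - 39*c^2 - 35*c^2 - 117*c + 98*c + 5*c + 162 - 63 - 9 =30*c^3 - 74*c^2 - 14*c + 90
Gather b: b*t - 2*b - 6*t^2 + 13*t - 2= b*(t - 2) - 6*t^2 + 13*t - 2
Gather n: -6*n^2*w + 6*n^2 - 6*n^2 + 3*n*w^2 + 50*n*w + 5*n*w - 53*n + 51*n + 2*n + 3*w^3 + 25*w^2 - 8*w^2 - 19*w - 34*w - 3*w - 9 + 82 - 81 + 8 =-6*n^2*w + n*(3*w^2 + 55*w) + 3*w^3 + 17*w^2 - 56*w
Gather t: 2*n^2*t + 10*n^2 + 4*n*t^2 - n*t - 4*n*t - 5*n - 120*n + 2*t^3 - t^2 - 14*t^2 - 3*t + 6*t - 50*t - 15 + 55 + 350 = 10*n^2 - 125*n + 2*t^3 + t^2*(4*n - 15) + t*(2*n^2 - 5*n - 47) + 390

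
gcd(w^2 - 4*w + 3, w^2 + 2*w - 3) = w - 1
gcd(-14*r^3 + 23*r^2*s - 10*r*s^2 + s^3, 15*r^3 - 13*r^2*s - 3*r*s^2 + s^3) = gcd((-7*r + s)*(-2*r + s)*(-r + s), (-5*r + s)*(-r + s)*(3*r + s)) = r - s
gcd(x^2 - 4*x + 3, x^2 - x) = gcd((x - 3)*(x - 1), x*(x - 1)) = x - 1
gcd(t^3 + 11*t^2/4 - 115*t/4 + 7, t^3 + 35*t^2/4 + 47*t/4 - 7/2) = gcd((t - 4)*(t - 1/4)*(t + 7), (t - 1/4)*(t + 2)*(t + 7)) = t^2 + 27*t/4 - 7/4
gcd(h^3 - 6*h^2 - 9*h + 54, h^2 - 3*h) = h - 3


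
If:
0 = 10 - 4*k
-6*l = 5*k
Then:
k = 5/2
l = -25/12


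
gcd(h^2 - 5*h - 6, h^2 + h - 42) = h - 6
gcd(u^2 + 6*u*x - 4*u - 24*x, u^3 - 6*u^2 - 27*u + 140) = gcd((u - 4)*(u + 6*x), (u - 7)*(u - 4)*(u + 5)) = u - 4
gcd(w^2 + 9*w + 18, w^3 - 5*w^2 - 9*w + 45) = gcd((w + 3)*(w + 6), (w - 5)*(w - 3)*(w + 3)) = w + 3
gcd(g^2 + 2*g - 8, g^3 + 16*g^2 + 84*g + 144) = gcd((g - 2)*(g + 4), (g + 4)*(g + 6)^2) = g + 4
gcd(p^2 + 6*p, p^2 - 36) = p + 6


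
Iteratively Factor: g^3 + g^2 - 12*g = (g + 4)*(g^2 - 3*g) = (g - 3)*(g + 4)*(g)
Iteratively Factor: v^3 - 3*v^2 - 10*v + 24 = (v - 2)*(v^2 - v - 12) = (v - 2)*(v + 3)*(v - 4)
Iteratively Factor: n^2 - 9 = (n + 3)*(n - 3)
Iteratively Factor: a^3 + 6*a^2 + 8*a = (a)*(a^2 + 6*a + 8) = a*(a + 2)*(a + 4)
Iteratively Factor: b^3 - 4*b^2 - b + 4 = (b - 4)*(b^2 - 1) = (b - 4)*(b - 1)*(b + 1)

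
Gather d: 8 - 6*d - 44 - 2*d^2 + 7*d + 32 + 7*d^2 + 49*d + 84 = 5*d^2 + 50*d + 80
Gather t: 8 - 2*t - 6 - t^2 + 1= -t^2 - 2*t + 3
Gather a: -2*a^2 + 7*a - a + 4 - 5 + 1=-2*a^2 + 6*a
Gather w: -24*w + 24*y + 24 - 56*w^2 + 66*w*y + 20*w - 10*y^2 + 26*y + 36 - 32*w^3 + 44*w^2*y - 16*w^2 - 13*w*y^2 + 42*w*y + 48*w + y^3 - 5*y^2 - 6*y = -32*w^3 + w^2*(44*y - 72) + w*(-13*y^2 + 108*y + 44) + y^3 - 15*y^2 + 44*y + 60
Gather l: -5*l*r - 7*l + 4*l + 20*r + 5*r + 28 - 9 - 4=l*(-5*r - 3) + 25*r + 15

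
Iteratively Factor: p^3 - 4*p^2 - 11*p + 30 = (p + 3)*(p^2 - 7*p + 10) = (p - 5)*(p + 3)*(p - 2)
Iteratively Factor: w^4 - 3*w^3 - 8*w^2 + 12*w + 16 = (w - 2)*(w^3 - w^2 - 10*w - 8) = (w - 2)*(w + 2)*(w^2 - 3*w - 4) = (w - 4)*(w - 2)*(w + 2)*(w + 1)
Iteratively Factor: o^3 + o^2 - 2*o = (o + 2)*(o^2 - o) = (o - 1)*(o + 2)*(o)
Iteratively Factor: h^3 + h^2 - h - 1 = (h + 1)*(h^2 - 1) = (h - 1)*(h + 1)*(h + 1)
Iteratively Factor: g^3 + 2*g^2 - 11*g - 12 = (g + 1)*(g^2 + g - 12) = (g + 1)*(g + 4)*(g - 3)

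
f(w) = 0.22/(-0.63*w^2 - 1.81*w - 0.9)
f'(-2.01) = -4.28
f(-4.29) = -0.05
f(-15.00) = -0.00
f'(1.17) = 0.05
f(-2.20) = 6.71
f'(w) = 0.22*(1.26*w + 1.81)/(-0.63*w^2 - 1.81*w - 0.9)^2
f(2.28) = -0.03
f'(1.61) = 0.03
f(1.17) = -0.06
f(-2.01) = 1.14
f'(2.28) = 0.01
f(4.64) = -0.01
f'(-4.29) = -0.04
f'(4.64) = 0.00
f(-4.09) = -0.05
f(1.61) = -0.04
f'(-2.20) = -196.72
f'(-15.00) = -0.00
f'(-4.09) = -0.05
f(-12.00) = -0.00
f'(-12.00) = -0.00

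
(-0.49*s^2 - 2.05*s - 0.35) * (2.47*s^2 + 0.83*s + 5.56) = -1.2103*s^4 - 5.4702*s^3 - 5.2904*s^2 - 11.6885*s - 1.946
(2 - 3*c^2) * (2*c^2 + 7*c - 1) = -6*c^4 - 21*c^3 + 7*c^2 + 14*c - 2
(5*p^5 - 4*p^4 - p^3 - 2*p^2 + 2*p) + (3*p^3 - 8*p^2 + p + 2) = 5*p^5 - 4*p^4 + 2*p^3 - 10*p^2 + 3*p + 2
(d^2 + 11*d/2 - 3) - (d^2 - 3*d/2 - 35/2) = 7*d + 29/2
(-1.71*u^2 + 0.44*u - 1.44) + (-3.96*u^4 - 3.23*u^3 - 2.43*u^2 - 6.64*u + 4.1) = -3.96*u^4 - 3.23*u^3 - 4.14*u^2 - 6.2*u + 2.66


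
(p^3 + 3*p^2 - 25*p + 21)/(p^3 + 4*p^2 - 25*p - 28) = (p^2 - 4*p + 3)/(p^2 - 3*p - 4)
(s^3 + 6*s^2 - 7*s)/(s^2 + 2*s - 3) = s*(s + 7)/(s + 3)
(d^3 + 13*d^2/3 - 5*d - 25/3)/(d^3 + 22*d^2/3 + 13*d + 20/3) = (3*d - 5)/(3*d + 4)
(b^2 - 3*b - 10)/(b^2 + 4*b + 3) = (b^2 - 3*b - 10)/(b^2 + 4*b + 3)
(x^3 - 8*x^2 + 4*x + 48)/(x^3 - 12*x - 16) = (x - 6)/(x + 2)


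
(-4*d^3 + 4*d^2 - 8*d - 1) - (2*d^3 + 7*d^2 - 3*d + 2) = -6*d^3 - 3*d^2 - 5*d - 3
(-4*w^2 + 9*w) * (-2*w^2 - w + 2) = 8*w^4 - 14*w^3 - 17*w^2 + 18*w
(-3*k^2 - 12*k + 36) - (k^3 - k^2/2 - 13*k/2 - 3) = -k^3 - 5*k^2/2 - 11*k/2 + 39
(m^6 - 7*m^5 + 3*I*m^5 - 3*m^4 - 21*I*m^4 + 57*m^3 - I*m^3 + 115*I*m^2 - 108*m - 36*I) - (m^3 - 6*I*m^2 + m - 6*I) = m^6 - 7*m^5 + 3*I*m^5 - 3*m^4 - 21*I*m^4 + 56*m^3 - I*m^3 + 121*I*m^2 - 109*m - 30*I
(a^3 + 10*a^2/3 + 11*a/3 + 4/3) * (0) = 0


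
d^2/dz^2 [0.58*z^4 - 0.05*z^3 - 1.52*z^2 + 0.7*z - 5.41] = 6.96*z^2 - 0.3*z - 3.04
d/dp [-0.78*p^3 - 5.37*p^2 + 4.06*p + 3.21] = -2.34*p^2 - 10.74*p + 4.06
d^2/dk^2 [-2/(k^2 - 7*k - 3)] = 4*(-k^2 + 7*k + (2*k - 7)^2 + 3)/(-k^2 + 7*k + 3)^3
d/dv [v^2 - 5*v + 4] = 2*v - 5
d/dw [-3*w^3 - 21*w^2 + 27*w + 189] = -9*w^2 - 42*w + 27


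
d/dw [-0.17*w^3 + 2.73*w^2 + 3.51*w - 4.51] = -0.51*w^2 + 5.46*w + 3.51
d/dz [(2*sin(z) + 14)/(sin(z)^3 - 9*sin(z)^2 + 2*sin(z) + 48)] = 4*(-sin(z)^3 - 6*sin(z)^2 + 63*sin(z) + 17)*cos(z)/(sin(z)^3 - 9*sin(z)^2 + 2*sin(z) + 48)^2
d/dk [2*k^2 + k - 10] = 4*k + 1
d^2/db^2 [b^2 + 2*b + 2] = 2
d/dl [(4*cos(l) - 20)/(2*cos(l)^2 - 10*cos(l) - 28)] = 2*(cos(l)^2 - 10*cos(l) + 39)*sin(l)/(sin(l)^2 + 5*cos(l) + 13)^2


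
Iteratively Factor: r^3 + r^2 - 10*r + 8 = (r + 4)*(r^2 - 3*r + 2) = (r - 1)*(r + 4)*(r - 2)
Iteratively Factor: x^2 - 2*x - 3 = (x + 1)*(x - 3)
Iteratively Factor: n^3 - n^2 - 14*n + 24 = (n - 2)*(n^2 + n - 12) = (n - 2)*(n + 4)*(n - 3)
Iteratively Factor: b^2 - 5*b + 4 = (b - 4)*(b - 1)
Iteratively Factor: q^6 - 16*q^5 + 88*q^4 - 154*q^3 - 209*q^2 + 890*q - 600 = (q - 4)*(q^5 - 12*q^4 + 40*q^3 + 6*q^2 - 185*q + 150) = (q - 4)*(q - 3)*(q^4 - 9*q^3 + 13*q^2 + 45*q - 50) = (q - 5)*(q - 4)*(q - 3)*(q^3 - 4*q^2 - 7*q + 10) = (q - 5)^2*(q - 4)*(q - 3)*(q^2 + q - 2) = (q - 5)^2*(q - 4)*(q - 3)*(q + 2)*(q - 1)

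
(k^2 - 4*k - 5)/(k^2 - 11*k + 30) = (k + 1)/(k - 6)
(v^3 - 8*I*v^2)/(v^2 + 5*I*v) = v*(v - 8*I)/(v + 5*I)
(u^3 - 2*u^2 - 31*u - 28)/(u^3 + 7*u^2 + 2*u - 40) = (u^2 - 6*u - 7)/(u^2 + 3*u - 10)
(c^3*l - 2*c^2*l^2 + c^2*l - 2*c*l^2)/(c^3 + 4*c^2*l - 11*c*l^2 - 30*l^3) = c*l*(c^2 - 2*c*l + c - 2*l)/(c^3 + 4*c^2*l - 11*c*l^2 - 30*l^3)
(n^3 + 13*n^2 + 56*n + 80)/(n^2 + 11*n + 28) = (n^2 + 9*n + 20)/(n + 7)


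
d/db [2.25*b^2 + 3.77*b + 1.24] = 4.5*b + 3.77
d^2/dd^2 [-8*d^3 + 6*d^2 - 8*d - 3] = 12 - 48*d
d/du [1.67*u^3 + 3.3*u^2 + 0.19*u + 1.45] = 5.01*u^2 + 6.6*u + 0.19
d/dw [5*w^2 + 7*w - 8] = 10*w + 7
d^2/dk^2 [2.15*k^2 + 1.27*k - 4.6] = 4.30000000000000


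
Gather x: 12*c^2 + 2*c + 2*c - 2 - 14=12*c^2 + 4*c - 16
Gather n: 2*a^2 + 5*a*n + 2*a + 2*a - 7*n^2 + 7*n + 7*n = 2*a^2 + 4*a - 7*n^2 + n*(5*a + 14)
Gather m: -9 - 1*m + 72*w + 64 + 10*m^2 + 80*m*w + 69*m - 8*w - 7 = 10*m^2 + m*(80*w + 68) + 64*w + 48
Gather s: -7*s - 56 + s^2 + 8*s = s^2 + s - 56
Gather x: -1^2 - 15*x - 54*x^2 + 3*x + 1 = -54*x^2 - 12*x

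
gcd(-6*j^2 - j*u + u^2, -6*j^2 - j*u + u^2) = -6*j^2 - j*u + u^2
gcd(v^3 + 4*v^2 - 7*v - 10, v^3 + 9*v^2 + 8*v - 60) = v^2 + 3*v - 10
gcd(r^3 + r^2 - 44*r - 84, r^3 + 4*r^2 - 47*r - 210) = r^2 - r - 42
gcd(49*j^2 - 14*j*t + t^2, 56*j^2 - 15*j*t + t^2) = -7*j + t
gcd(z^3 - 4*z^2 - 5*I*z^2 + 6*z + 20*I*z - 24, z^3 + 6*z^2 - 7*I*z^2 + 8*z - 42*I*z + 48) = z + I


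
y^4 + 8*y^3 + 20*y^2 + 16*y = y*(y + 2)^2*(y + 4)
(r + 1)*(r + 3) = r^2 + 4*r + 3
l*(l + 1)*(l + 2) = l^3 + 3*l^2 + 2*l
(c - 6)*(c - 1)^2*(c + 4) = c^4 - 4*c^3 - 19*c^2 + 46*c - 24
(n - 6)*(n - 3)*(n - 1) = n^3 - 10*n^2 + 27*n - 18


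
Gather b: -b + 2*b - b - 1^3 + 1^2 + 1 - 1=0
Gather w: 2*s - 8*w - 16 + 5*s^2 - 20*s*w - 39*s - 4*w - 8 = 5*s^2 - 37*s + w*(-20*s - 12) - 24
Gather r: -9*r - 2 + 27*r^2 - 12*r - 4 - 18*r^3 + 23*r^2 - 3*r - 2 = -18*r^3 + 50*r^2 - 24*r - 8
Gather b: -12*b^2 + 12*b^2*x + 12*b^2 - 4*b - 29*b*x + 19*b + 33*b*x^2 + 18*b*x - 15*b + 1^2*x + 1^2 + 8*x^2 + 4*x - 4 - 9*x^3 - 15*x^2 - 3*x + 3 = 12*b^2*x + b*(33*x^2 - 11*x) - 9*x^3 - 7*x^2 + 2*x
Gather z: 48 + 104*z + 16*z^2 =16*z^2 + 104*z + 48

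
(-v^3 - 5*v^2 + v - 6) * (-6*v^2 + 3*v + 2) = 6*v^5 + 27*v^4 - 23*v^3 + 29*v^2 - 16*v - 12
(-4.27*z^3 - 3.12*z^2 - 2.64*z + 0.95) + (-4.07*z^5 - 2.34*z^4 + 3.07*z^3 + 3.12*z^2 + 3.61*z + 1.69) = -4.07*z^5 - 2.34*z^4 - 1.2*z^3 + 0.97*z + 2.64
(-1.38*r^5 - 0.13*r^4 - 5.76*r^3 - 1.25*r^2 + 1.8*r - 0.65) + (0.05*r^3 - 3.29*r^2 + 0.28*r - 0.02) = -1.38*r^5 - 0.13*r^4 - 5.71*r^3 - 4.54*r^2 + 2.08*r - 0.67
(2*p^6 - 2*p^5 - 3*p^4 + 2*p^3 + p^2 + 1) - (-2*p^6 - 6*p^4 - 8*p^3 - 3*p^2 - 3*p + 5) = 4*p^6 - 2*p^5 + 3*p^4 + 10*p^3 + 4*p^2 + 3*p - 4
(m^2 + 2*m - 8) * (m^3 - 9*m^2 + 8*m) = m^5 - 7*m^4 - 18*m^3 + 88*m^2 - 64*m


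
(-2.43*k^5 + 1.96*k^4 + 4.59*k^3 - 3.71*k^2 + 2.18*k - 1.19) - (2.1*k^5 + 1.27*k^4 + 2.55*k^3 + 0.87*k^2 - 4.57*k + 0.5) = -4.53*k^5 + 0.69*k^4 + 2.04*k^3 - 4.58*k^2 + 6.75*k - 1.69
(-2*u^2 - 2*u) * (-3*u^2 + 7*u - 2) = 6*u^4 - 8*u^3 - 10*u^2 + 4*u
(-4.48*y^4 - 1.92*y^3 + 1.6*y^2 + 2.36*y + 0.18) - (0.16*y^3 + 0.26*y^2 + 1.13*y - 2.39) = -4.48*y^4 - 2.08*y^3 + 1.34*y^2 + 1.23*y + 2.57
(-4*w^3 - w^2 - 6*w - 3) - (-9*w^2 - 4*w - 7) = -4*w^3 + 8*w^2 - 2*w + 4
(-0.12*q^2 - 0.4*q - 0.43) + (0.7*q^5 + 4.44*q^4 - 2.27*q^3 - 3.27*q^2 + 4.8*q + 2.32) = 0.7*q^5 + 4.44*q^4 - 2.27*q^3 - 3.39*q^2 + 4.4*q + 1.89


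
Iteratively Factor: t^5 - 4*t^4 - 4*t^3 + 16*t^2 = (t - 2)*(t^4 - 2*t^3 - 8*t^2) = (t - 4)*(t - 2)*(t^3 + 2*t^2) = t*(t - 4)*(t - 2)*(t^2 + 2*t) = t^2*(t - 4)*(t - 2)*(t + 2)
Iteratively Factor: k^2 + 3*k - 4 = (k - 1)*(k + 4)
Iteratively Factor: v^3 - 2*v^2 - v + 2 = (v - 2)*(v^2 - 1) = (v - 2)*(v - 1)*(v + 1)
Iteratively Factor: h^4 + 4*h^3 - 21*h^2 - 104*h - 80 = (h - 5)*(h^3 + 9*h^2 + 24*h + 16) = (h - 5)*(h + 4)*(h^2 + 5*h + 4) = (h - 5)*(h + 1)*(h + 4)*(h + 4)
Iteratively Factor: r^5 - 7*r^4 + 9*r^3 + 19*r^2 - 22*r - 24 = (r + 1)*(r^4 - 8*r^3 + 17*r^2 + 2*r - 24) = (r - 3)*(r + 1)*(r^3 - 5*r^2 + 2*r + 8) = (r - 4)*(r - 3)*(r + 1)*(r^2 - r - 2) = (r - 4)*(r - 3)*(r - 2)*(r + 1)*(r + 1)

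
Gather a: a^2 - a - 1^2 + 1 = a^2 - a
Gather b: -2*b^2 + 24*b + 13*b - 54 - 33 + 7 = -2*b^2 + 37*b - 80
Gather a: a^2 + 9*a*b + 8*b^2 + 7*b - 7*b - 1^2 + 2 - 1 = a^2 + 9*a*b + 8*b^2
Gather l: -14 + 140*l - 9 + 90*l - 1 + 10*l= 240*l - 24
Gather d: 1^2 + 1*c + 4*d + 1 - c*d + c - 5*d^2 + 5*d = 2*c - 5*d^2 + d*(9 - c) + 2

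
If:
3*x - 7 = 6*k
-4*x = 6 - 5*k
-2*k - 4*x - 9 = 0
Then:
No Solution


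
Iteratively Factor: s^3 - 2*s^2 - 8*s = (s - 4)*(s^2 + 2*s) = (s - 4)*(s + 2)*(s)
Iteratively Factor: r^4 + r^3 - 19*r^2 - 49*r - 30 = (r + 2)*(r^3 - r^2 - 17*r - 15) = (r - 5)*(r + 2)*(r^2 + 4*r + 3) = (r - 5)*(r + 1)*(r + 2)*(r + 3)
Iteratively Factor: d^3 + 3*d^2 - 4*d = (d - 1)*(d^2 + 4*d) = (d - 1)*(d + 4)*(d)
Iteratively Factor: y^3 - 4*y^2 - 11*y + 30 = (y + 3)*(y^2 - 7*y + 10) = (y - 5)*(y + 3)*(y - 2)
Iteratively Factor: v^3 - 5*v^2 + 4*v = (v - 4)*(v^2 - v) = (v - 4)*(v - 1)*(v)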